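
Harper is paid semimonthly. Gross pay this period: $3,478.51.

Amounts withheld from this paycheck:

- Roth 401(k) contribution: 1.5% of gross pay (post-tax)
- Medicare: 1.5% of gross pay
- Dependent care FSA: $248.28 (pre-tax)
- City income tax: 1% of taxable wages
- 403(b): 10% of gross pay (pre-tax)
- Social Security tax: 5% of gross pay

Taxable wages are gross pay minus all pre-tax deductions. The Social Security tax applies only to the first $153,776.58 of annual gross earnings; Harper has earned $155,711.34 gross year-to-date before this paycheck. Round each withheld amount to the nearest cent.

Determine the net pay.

Dependent care FSA: $248.28
403(b): $3,478.51 × 0.1 = $347.85
Pre-tax total = $248.28 + $347.85 = $596.13
Taxable wages = $3,478.51 − $596.13 = $2,882.38
City income tax: $2,882.38 × 0.01 = $28.82
Social Security tax: annual cap $153,776.58 already reached (YTD $155,711.34), so $0.00
Medicare: $3,478.51 × 0.015 = $52.18
Roth 401(k) contribution: $3,478.51 × 0.015 = $52.18
Total deductions = $248.28 + $347.85 + $28.82 + $0.00 + $52.18 + $52.18 = $729.31
Net pay = $3,478.51 − $729.31 = $2,749.20

$2,749.20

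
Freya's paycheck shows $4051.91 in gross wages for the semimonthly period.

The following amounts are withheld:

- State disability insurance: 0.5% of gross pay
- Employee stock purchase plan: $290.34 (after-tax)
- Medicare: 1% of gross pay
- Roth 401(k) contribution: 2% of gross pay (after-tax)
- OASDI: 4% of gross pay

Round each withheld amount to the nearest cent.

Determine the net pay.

$3457.67

Medicare: $4051.91 × 0.01 = $40.52
OASDI: $4051.91 × 0.04 = $162.08
State disability insurance: $4051.91 × 0.005 = $20.26
Employee stock purchase plan: $290.34
Roth 401(k) contribution: $4051.91 × 0.02 = $81.04
Total deductions = $40.52 + $162.08 + $20.26 + $290.34 + $81.04 = $594.24
Net pay = $4051.91 − $594.24 = $3457.67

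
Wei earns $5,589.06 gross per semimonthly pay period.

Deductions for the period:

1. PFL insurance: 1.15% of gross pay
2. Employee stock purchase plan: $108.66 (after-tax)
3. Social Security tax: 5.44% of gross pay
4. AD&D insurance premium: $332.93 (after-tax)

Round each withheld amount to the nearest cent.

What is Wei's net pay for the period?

$4,779.16

PFL insurance: $5,589.06 × 0.0115 = $64.27
Social Security tax: $5,589.06 × 0.0544 = $304.04
AD&D insurance premium: $332.93
Employee stock purchase plan: $108.66
Total deductions = $64.27 + $304.04 + $332.93 + $108.66 = $809.90
Net pay = $5,589.06 − $809.90 = $4,779.16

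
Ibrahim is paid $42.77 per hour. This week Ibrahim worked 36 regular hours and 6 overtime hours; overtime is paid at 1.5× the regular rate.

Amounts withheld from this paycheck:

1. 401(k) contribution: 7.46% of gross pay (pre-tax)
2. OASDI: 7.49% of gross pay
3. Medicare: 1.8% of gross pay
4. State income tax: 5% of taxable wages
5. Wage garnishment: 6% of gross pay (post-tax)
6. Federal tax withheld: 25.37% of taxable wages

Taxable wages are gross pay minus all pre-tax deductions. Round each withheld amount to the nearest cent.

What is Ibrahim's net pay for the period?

Regular pay: 36 × $42.77 = $1,539.72
Overtime pay: 6 × $42.77 × 1.5 = $384.93
Gross pay = $1,539.72 + $384.93 = $1,924.65
401(k) contribution: $1,924.65 × 0.0746 = $143.58
Taxable wages = $1,924.65 − $143.58 = $1,781.07
Federal tax withheld: $1,781.07 × 0.2537 = $451.86
State income tax: $1,781.07 × 0.05 = $89.05
Medicare: $1,924.65 × 0.018 = $34.64
OASDI: $1,924.65 × 0.0749 = $144.16
Wage garnishment: $1,924.65 × 0.06 = $115.48
Total deductions = $143.58 + $451.86 + $89.05 + $34.64 + $144.16 + $115.48 = $978.77
Net pay = $1,924.65 − $978.77 = $945.88

$945.88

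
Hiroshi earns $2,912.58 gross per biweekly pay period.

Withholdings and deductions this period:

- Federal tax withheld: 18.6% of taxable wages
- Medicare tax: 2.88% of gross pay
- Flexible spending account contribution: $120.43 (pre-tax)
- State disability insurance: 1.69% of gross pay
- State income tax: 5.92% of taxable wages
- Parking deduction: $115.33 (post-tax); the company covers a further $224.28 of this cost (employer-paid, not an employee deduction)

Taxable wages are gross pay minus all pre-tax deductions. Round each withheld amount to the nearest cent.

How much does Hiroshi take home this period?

$1,859.08

Flexible spending account contribution: $120.43
Taxable wages = $2,912.58 − $120.43 = $2,792.15
State income tax: $2,792.15 × 0.0592 = $165.30
Federal tax withheld: $2,792.15 × 0.186 = $519.34
Medicare tax: $2,912.58 × 0.0288 = $83.88
State disability insurance: $2,912.58 × 0.0169 = $49.22
Parking deduction: $115.33
(Employer's $224.28 toward parking deduction is not withheld from the employee.)
Total deductions = $120.43 + $165.30 + $519.34 + $83.88 + $49.22 + $115.33 = $1,053.50
Net pay = $2,912.58 − $1,053.50 = $1,859.08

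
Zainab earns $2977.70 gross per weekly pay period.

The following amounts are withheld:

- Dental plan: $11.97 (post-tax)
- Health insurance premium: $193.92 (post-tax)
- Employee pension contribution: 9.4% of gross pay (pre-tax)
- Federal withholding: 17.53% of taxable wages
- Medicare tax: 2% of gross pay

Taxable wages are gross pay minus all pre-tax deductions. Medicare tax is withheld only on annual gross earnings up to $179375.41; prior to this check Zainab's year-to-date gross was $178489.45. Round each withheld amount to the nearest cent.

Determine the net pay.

Employee pension contribution: $2977.70 × 0.094 = $279.90
Taxable wages = $2977.70 − $279.90 = $2697.80
Federal withholding: $2697.80 × 0.1753 = $472.92
Medicare tax: only $179375.41 − $178489.45 = $885.96 of this check is subject → $885.96 × 0.02 = $17.72
Health insurance premium: $193.92
Dental plan: $11.97
Total deductions = $279.90 + $472.92 + $17.72 + $193.92 + $11.97 = $976.43
Net pay = $2977.70 − $976.43 = $2001.27

$2001.27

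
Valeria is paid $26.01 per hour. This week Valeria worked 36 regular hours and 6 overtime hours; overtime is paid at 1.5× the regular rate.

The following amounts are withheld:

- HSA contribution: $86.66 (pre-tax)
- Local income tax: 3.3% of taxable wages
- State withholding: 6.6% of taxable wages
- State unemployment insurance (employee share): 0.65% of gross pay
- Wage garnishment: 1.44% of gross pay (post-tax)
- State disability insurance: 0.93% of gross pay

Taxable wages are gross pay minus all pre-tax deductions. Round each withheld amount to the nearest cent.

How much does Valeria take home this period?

$941.14

Regular pay: 36 × $26.01 = $936.36
Overtime pay: 6 × $26.01 × 1.5 = $234.09
Gross pay = $936.36 + $234.09 = $1170.45
HSA contribution: $86.66
Taxable wages = $1170.45 − $86.66 = $1083.79
State withholding: $1083.79 × 0.066 = $71.53
Local income tax: $1083.79 × 0.033 = $35.77
State unemployment insurance (employee share): $1170.45 × 0.0065 = $7.61
State disability insurance: $1170.45 × 0.0093 = $10.89
Wage garnishment: $1170.45 × 0.0144 = $16.85
Total deductions = $86.66 + $71.53 + $35.77 + $7.61 + $10.89 + $16.85 = $229.31
Net pay = $1170.45 − $229.31 = $941.14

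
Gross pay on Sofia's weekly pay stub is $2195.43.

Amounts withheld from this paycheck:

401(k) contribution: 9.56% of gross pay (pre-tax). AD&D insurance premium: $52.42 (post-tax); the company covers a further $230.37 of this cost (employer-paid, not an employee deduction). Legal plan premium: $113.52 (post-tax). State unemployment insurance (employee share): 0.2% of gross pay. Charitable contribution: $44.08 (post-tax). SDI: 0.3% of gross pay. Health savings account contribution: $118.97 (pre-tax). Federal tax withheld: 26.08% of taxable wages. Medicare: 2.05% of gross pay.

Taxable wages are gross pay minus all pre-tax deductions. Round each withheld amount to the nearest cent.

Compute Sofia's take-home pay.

401(k) contribution: $2195.43 × 0.0956 = $209.88
Health savings account contribution: $118.97
Pre-tax total = $209.88 + $118.97 = $328.85
Taxable wages = $2195.43 − $328.85 = $1866.58
Federal tax withheld: $1866.58 × 0.2608 = $486.80
SDI: $2195.43 × 0.003 = $6.59
Medicare: $2195.43 × 0.0205 = $45.01
State unemployment insurance (employee share): $2195.43 × 0.002 = $4.39
AD&D insurance premium: $52.42
Legal plan premium: $113.52
Charitable contribution: $44.08
(Employer's $230.37 toward AD&D insurance premium is not withheld from the employee.)
Total deductions = $209.88 + $118.97 + $486.80 + $6.59 + $45.01 + $4.39 + $52.42 + $113.52 + $44.08 = $1081.66
Net pay = $2195.43 − $1081.66 = $1113.77

$1113.77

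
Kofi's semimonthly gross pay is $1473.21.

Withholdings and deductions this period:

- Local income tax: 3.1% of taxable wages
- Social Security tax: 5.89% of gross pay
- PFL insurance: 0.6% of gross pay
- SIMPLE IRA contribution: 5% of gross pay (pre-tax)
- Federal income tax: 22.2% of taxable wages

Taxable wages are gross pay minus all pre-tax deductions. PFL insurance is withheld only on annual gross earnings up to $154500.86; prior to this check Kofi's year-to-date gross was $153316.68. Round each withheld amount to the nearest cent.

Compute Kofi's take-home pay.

$951.58

SIMPLE IRA contribution: $1473.21 × 0.05 = $73.66
Taxable wages = $1473.21 − $73.66 = $1399.55
Federal income tax: $1399.55 × 0.222 = $310.70
Local income tax: $1399.55 × 0.031 = $43.39
Social Security tax: $1473.21 × 0.0589 = $86.77
PFL insurance: only $154500.86 − $153316.68 = $1184.18 of this check is subject → $1184.18 × 0.006 = $7.11
Total deductions = $73.66 + $310.70 + $43.39 + $86.77 + $7.11 = $521.63
Net pay = $1473.21 − $521.63 = $951.58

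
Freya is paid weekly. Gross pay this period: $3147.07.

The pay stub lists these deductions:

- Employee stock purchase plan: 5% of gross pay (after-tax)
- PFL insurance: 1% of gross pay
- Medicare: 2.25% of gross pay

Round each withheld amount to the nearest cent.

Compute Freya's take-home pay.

$2887.44

Medicare: $3147.07 × 0.0225 = $70.81
PFL insurance: $3147.07 × 0.01 = $31.47
Employee stock purchase plan: $3147.07 × 0.05 = $157.35
Total deductions = $70.81 + $31.47 + $157.35 = $259.63
Net pay = $3147.07 − $259.63 = $2887.44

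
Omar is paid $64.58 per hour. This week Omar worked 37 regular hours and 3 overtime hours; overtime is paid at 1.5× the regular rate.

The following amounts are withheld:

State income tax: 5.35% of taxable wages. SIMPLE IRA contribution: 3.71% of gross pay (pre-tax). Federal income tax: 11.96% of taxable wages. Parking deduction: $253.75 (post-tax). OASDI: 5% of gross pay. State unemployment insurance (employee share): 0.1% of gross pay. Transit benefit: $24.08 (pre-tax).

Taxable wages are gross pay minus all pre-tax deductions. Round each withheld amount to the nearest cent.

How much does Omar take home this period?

$1,723.59

Regular pay: 37 × $64.58 = $2,389.46
Overtime pay: 3 × $64.58 × 1.5 = $290.61
Gross pay = $2,389.46 + $290.61 = $2,680.07
SIMPLE IRA contribution: $2,680.07 × 0.0371 = $99.43
Transit benefit: $24.08
Pre-tax total = $99.43 + $24.08 = $123.51
Taxable wages = $2,680.07 − $123.51 = $2,556.56
Federal income tax: $2,556.56 × 0.1196 = $305.76
State income tax: $2,556.56 × 0.0535 = $136.78
OASDI: $2,680.07 × 0.05 = $134.00
State unemployment insurance (employee share): $2,680.07 × 0.001 = $2.68
Parking deduction: $253.75
Total deductions = $99.43 + $24.08 + $305.76 + $136.78 + $134.00 + $2.68 + $253.75 = $956.48
Net pay = $2,680.07 − $956.48 = $1,723.59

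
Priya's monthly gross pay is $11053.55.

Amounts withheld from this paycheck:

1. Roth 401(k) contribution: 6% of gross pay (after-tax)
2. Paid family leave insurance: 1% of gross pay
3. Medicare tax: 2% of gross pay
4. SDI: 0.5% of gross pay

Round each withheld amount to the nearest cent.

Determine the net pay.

Medicare tax: $11053.55 × 0.02 = $221.07
Paid family leave insurance: $11053.55 × 0.01 = $110.54
SDI: $11053.55 × 0.005 = $55.27
Roth 401(k) contribution: $11053.55 × 0.06 = $663.21
Total deductions = $221.07 + $110.54 + $55.27 + $663.21 = $1050.09
Net pay = $11053.55 − $1050.09 = $10003.46

$10003.46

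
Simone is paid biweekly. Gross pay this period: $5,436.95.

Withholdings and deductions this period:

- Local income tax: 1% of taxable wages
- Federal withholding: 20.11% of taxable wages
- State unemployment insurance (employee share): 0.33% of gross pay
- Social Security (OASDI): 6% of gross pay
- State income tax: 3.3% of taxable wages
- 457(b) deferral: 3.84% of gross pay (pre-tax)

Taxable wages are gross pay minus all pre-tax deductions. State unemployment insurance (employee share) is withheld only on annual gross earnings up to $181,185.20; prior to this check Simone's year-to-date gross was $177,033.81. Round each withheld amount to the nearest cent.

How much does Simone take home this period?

$3,612.06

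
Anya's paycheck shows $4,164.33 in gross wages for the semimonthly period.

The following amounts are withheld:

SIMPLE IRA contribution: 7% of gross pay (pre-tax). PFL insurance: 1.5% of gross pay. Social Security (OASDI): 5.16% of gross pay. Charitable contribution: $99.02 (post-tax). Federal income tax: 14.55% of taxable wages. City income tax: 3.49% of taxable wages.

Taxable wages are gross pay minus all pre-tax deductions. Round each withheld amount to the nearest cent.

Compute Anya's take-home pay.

$2,797.81

SIMPLE IRA contribution: $4,164.33 × 0.07 = $291.50
Taxable wages = $4,164.33 − $291.50 = $3,872.83
Federal income tax: $3,872.83 × 0.1455 = $563.50
City income tax: $3,872.83 × 0.0349 = $135.16
PFL insurance: $4,164.33 × 0.015 = $62.46
Social Security (OASDI): $4,164.33 × 0.0516 = $214.88
Charitable contribution: $99.02
Total deductions = $291.50 + $563.50 + $135.16 + $62.46 + $214.88 + $99.02 = $1,366.52
Net pay = $4,164.33 − $1,366.52 = $2,797.81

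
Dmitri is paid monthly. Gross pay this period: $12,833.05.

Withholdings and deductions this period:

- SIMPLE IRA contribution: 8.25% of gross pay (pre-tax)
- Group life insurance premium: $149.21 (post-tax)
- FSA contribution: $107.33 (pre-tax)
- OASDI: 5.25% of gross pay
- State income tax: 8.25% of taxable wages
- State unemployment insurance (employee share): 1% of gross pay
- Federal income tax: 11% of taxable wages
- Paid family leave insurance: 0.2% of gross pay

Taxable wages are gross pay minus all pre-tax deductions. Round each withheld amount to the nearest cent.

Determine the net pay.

SIMPLE IRA contribution: $12,833.05 × 0.0825 = $1,058.73
FSA contribution: $107.33
Pre-tax total = $1,058.73 + $107.33 = $1,166.06
Taxable wages = $12,833.05 − $1,166.06 = $11,666.99
Federal income tax: $11,666.99 × 0.11 = $1,283.37
State income tax: $11,666.99 × 0.0825 = $962.53
Paid family leave insurance: $12,833.05 × 0.002 = $25.67
State unemployment insurance (employee share): $12,833.05 × 0.01 = $128.33
OASDI: $12,833.05 × 0.0525 = $673.74
Group life insurance premium: $149.21
Total deductions = $1,058.73 + $107.33 + $1,283.37 + $962.53 + $25.67 + $128.33 + $673.74 + $149.21 = $4,388.91
Net pay = $12,833.05 − $4,388.91 = $8,444.14

$8,444.14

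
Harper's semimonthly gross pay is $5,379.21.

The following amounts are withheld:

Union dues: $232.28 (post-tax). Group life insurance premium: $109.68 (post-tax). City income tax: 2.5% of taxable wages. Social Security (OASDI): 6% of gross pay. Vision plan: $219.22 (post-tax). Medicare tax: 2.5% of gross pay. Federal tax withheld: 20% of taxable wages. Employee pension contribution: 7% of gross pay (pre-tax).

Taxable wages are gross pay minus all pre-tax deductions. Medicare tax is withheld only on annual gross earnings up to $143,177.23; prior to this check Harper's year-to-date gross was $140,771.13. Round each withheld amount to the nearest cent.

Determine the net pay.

$2,932.99

Employee pension contribution: $5,379.21 × 0.07 = $376.54
Taxable wages = $5,379.21 − $376.54 = $5,002.67
City income tax: $5,002.67 × 0.025 = $125.07
Federal tax withheld: $5,002.67 × 0.2 = $1,000.53
Medicare tax: only $143,177.23 − $140,771.13 = $2,406.10 of this check is subject → $2,406.10 × 0.025 = $60.15
Social Security (OASDI): $5,379.21 × 0.06 = $322.75
Union dues: $232.28
Group life insurance premium: $109.68
Vision plan: $219.22
Total deductions = $376.54 + $125.07 + $1,000.53 + $60.15 + $322.75 + $232.28 + $109.68 + $219.22 = $2,446.22
Net pay = $5,379.21 − $2,446.22 = $2,932.99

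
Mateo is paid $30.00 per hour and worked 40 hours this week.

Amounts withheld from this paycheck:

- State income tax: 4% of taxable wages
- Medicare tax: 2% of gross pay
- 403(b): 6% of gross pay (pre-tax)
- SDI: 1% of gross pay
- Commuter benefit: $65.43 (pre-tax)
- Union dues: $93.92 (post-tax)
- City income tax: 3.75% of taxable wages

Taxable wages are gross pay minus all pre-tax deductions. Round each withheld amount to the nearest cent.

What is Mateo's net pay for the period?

$850.30

Gross pay: 40 × $30.00 = $1,200.00
403(b): $1,200.00 × 0.06 = $72.00
Commuter benefit: $65.43
Pre-tax total = $72.00 + $65.43 = $137.43
Taxable wages = $1,200.00 − $137.43 = $1,062.57
City income tax: $1,062.57 × 0.0375 = $39.85
State income tax: $1,062.57 × 0.04 = $42.50
Medicare tax: $1,200.00 × 0.02 = $24.00
SDI: $1,200.00 × 0.01 = $12.00
Union dues: $93.92
Total deductions = $72.00 + $65.43 + $39.85 + $42.50 + $24.00 + $12.00 + $93.92 = $349.70
Net pay = $1,200.00 − $349.70 = $850.30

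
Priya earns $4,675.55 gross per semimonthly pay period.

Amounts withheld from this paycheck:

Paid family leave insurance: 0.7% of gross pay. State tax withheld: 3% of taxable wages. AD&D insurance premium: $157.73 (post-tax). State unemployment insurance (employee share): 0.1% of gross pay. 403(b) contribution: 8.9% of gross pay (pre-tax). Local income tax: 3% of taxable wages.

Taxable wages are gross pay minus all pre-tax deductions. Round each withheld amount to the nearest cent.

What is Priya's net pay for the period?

403(b) contribution: $4,675.55 × 0.089 = $416.12
Taxable wages = $4,675.55 − $416.12 = $4,259.43
State tax withheld: $4,259.43 × 0.03 = $127.78
Local income tax: $4,259.43 × 0.03 = $127.78
State unemployment insurance (employee share): $4,675.55 × 0.001 = $4.68
Paid family leave insurance: $4,675.55 × 0.007 = $32.73
AD&D insurance premium: $157.73
Total deductions = $416.12 + $127.78 + $127.78 + $4.68 + $32.73 + $157.73 = $866.82
Net pay = $4,675.55 − $866.82 = $3,808.73

$3,808.73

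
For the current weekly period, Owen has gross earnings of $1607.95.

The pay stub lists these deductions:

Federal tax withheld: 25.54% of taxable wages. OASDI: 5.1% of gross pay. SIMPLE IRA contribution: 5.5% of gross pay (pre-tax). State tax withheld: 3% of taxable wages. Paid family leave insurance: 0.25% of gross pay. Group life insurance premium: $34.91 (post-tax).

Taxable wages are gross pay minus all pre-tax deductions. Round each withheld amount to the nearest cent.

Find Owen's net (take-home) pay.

SIMPLE IRA contribution: $1607.95 × 0.055 = $88.44
Taxable wages = $1607.95 − $88.44 = $1519.51
State tax withheld: $1519.51 × 0.03 = $45.59
Federal tax withheld: $1519.51 × 0.2554 = $388.08
OASDI: $1607.95 × 0.051 = $82.01
Paid family leave insurance: $1607.95 × 0.0025 = $4.02
Group life insurance premium: $34.91
Total deductions = $88.44 + $45.59 + $388.08 + $82.01 + $4.02 + $34.91 = $643.05
Net pay = $1607.95 − $643.05 = $964.90

$964.90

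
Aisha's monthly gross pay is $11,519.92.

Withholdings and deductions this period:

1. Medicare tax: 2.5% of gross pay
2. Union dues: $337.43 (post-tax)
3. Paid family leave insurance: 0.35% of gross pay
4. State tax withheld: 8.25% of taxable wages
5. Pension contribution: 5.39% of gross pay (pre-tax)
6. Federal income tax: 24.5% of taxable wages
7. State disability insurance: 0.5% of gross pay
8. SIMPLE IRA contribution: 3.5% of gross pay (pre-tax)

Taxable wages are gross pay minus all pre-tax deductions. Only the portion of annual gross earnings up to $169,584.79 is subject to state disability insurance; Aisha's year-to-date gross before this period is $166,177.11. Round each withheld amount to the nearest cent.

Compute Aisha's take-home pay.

$6,375.64

Pension contribution: $11,519.92 × 0.0539 = $620.92
SIMPLE IRA contribution: $11,519.92 × 0.035 = $403.20
Pre-tax total = $620.92 + $403.20 = $1,024.12
Taxable wages = $11,519.92 − $1,024.12 = $10,495.80
Federal income tax: $10,495.80 × 0.245 = $2,571.47
State tax withheld: $10,495.80 × 0.0825 = $865.90
Paid family leave insurance: $11,519.92 × 0.0035 = $40.32
State disability insurance: only $169,584.79 − $166,177.11 = $3,407.68 of this check is subject → $3,407.68 × 0.005 = $17.04
Medicare tax: $11,519.92 × 0.025 = $288.00
Union dues: $337.43
Total deductions = $620.92 + $403.20 + $2,571.47 + $865.90 + $40.32 + $17.04 + $288.00 + $337.43 = $5,144.28
Net pay = $11,519.92 − $5,144.28 = $6,375.64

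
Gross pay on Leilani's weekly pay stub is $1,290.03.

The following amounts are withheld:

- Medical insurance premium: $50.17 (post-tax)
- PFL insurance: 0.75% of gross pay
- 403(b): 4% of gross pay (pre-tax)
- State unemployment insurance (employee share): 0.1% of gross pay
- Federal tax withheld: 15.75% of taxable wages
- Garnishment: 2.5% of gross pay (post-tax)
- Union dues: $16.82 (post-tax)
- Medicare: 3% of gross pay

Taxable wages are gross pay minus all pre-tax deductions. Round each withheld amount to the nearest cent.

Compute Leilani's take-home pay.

403(b): $1,290.03 × 0.04 = $51.60
Taxable wages = $1,290.03 − $51.60 = $1,238.43
Federal tax withheld: $1,238.43 × 0.1575 = $195.05
PFL insurance: $1,290.03 × 0.0075 = $9.68
Medicare: $1,290.03 × 0.03 = $38.70
State unemployment insurance (employee share): $1,290.03 × 0.001 = $1.29
Garnishment: $1,290.03 × 0.025 = $32.25
Union dues: $16.82
Medical insurance premium: $50.17
Total deductions = $51.60 + $195.05 + $9.68 + $38.70 + $1.29 + $32.25 + $16.82 + $50.17 = $395.56
Net pay = $1,290.03 − $395.56 = $894.47

$894.47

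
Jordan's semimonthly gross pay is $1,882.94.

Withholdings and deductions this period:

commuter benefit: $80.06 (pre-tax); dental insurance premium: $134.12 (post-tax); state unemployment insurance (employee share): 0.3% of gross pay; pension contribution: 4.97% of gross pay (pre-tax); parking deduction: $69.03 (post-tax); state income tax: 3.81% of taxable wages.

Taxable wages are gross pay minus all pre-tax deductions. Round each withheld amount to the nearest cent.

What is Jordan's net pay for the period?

Pension contribution: $1,882.94 × 0.0497 = $93.58
Commuter benefit: $80.06
Pre-tax total = $93.58 + $80.06 = $173.64
Taxable wages = $1,882.94 − $173.64 = $1,709.30
State income tax: $1,709.30 × 0.0381 = $65.12
State unemployment insurance (employee share): $1,882.94 × 0.003 = $5.65
Parking deduction: $69.03
Dental insurance premium: $134.12
Total deductions = $93.58 + $80.06 + $65.12 + $5.65 + $69.03 + $134.12 = $447.56
Net pay = $1,882.94 − $447.56 = $1,435.38

$1,435.38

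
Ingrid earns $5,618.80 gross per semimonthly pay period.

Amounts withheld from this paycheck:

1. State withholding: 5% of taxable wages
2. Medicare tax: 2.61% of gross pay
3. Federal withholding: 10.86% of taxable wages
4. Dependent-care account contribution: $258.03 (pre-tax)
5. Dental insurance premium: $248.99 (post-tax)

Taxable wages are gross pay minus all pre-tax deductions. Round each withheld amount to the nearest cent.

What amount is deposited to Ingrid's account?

$4,114.91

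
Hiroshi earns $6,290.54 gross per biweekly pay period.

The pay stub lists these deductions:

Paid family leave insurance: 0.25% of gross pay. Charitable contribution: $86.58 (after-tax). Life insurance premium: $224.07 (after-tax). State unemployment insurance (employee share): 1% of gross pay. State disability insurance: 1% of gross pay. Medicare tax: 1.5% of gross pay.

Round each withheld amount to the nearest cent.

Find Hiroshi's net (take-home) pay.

State disability insurance: $6,290.54 × 0.01 = $62.91
State unemployment insurance (employee share): $6,290.54 × 0.01 = $62.91
Paid family leave insurance: $6,290.54 × 0.0025 = $15.73
Medicare tax: $6,290.54 × 0.015 = $94.36
Life insurance premium: $224.07
Charitable contribution: $86.58
Total deductions = $62.91 + $62.91 + $15.73 + $94.36 + $224.07 + $86.58 = $546.56
Net pay = $6,290.54 − $546.56 = $5,743.98

$5,743.98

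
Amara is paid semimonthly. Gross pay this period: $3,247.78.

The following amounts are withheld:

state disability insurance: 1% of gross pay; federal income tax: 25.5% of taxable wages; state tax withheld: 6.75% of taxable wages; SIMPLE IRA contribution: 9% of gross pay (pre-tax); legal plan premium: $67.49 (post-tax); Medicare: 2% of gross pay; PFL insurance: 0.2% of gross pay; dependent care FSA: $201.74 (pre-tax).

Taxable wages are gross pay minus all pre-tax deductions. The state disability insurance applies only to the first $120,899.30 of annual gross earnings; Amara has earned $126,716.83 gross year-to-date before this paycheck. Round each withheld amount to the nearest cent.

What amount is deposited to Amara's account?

$1,726.71

Dependent care FSA: $201.74
SIMPLE IRA contribution: $3,247.78 × 0.09 = $292.30
Pre-tax total = $201.74 + $292.30 = $494.04
Taxable wages = $3,247.78 − $494.04 = $2,753.74
Federal income tax: $2,753.74 × 0.255 = $702.20
State tax withheld: $2,753.74 × 0.0675 = $185.88
PFL insurance: $3,247.78 × 0.002 = $6.50
State disability insurance: annual cap $120,899.30 already reached (YTD $126,716.83), so $0.00
Medicare: $3,247.78 × 0.02 = $64.96
Legal plan premium: $67.49
Total deductions = $201.74 + $292.30 + $702.20 + $185.88 + $6.50 + $0.00 + $64.96 + $67.49 = $1,521.07
Net pay = $3,247.78 − $1,521.07 = $1,726.71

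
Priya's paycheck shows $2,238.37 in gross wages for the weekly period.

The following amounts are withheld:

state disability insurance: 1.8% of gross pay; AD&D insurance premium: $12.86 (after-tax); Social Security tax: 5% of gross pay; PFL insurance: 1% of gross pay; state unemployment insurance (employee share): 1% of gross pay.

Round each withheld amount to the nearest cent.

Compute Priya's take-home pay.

$2,028.54

Social Security tax: $2,238.37 × 0.05 = $111.92
PFL insurance: $2,238.37 × 0.01 = $22.38
State disability insurance: $2,238.37 × 0.018 = $40.29
State unemployment insurance (employee share): $2,238.37 × 0.01 = $22.38
AD&D insurance premium: $12.86
Total deductions = $111.92 + $22.38 + $40.29 + $22.38 + $12.86 = $209.83
Net pay = $2,238.37 − $209.83 = $2,028.54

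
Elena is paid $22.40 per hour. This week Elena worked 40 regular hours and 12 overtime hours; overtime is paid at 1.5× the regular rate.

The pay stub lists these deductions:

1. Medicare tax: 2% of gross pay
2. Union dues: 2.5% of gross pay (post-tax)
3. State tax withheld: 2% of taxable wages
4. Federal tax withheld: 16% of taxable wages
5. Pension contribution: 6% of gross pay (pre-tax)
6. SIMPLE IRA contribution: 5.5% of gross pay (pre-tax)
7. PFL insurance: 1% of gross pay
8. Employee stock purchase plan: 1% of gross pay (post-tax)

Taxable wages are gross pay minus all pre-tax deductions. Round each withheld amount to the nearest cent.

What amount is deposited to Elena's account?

$858.38

Regular pay: 40 × $22.40 = $896.00
Overtime pay: 12 × $22.40 × 1.5 = $403.20
Gross pay = $896.00 + $403.20 = $1,299.20
SIMPLE IRA contribution: $1,299.20 × 0.055 = $71.46
Pension contribution: $1,299.20 × 0.06 = $77.95
Pre-tax total = $71.46 + $77.95 = $149.41
Taxable wages = $1,299.20 − $149.41 = $1,149.79
State tax withheld: $1,149.79 × 0.02 = $23.00
Federal tax withheld: $1,149.79 × 0.16 = $183.97
Medicare tax: $1,299.20 × 0.02 = $25.98
PFL insurance: $1,299.20 × 0.01 = $12.99
Employee stock purchase plan: $1,299.20 × 0.01 = $12.99
Union dues: $1,299.20 × 0.025 = $32.48
Total deductions = $71.46 + $77.95 + $23.00 + $183.97 + $25.98 + $12.99 + $12.99 + $32.48 = $440.82
Net pay = $1,299.20 − $440.82 = $858.38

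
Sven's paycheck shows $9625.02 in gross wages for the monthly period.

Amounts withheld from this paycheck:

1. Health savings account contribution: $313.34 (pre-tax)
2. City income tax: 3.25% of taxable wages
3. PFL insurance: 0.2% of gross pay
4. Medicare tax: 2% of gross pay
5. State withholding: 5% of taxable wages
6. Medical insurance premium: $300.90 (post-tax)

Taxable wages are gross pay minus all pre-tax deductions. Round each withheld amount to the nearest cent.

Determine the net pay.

$8030.82

Health savings account contribution: $313.34
Taxable wages = $9625.02 − $313.34 = $9311.68
State withholding: $9311.68 × 0.05 = $465.58
City income tax: $9311.68 × 0.0325 = $302.63
PFL insurance: $9625.02 × 0.002 = $19.25
Medicare tax: $9625.02 × 0.02 = $192.50
Medical insurance premium: $300.90
Total deductions = $313.34 + $465.58 + $302.63 + $19.25 + $192.50 + $300.90 = $1594.20
Net pay = $9625.02 − $1594.20 = $8030.82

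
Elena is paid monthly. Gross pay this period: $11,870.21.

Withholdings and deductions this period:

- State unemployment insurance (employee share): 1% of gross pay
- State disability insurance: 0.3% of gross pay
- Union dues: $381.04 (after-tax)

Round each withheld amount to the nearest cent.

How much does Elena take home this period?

State disability insurance: $11,870.21 × 0.003 = $35.61
State unemployment insurance (employee share): $11,870.21 × 0.01 = $118.70
Union dues: $381.04
Total deductions = $35.61 + $118.70 + $381.04 = $535.35
Net pay = $11,870.21 − $535.35 = $11,334.86

$11,334.86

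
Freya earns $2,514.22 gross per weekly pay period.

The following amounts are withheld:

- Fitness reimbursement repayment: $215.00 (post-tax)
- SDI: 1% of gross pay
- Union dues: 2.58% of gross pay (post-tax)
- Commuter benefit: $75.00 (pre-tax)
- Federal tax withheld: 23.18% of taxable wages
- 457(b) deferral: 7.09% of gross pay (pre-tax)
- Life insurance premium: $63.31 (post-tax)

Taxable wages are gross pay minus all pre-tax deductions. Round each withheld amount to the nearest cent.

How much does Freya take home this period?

$1,368.55

457(b) deferral: $2,514.22 × 0.0709 = $178.26
Commuter benefit: $75.00
Pre-tax total = $178.26 + $75.00 = $253.26
Taxable wages = $2,514.22 − $253.26 = $2,260.96
Federal tax withheld: $2,260.96 × 0.2318 = $524.09
SDI: $2,514.22 × 0.01 = $25.14
Union dues: $2,514.22 × 0.0258 = $64.87
Fitness reimbursement repayment: $215.00
Life insurance premium: $63.31
Total deductions = $178.26 + $75.00 + $524.09 + $25.14 + $64.87 + $215.00 + $63.31 = $1,145.67
Net pay = $2,514.22 − $1,145.67 = $1,368.55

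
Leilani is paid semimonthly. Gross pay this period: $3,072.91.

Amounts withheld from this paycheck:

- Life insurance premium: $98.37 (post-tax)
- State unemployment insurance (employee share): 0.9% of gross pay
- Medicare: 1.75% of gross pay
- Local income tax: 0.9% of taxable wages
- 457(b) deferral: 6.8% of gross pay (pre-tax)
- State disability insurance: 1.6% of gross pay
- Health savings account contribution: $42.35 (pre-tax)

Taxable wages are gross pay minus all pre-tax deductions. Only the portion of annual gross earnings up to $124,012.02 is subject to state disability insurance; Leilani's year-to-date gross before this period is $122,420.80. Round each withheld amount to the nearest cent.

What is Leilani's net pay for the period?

457(b) deferral: $3,072.91 × 0.068 = $208.96
Health savings account contribution: $42.35
Pre-tax total = $208.96 + $42.35 = $251.31
Taxable wages = $3,072.91 − $251.31 = $2,821.60
Local income tax: $2,821.60 × 0.009 = $25.39
Medicare: $3,072.91 × 0.0175 = $53.78
State unemployment insurance (employee share): $3,072.91 × 0.009 = $27.66
State disability insurance: only $124,012.02 − $122,420.80 = $1,591.22 of this check is subject → $1,591.22 × 0.016 = $25.46
Life insurance premium: $98.37
Total deductions = $208.96 + $42.35 + $25.39 + $53.78 + $27.66 + $25.46 + $98.37 = $481.97
Net pay = $3,072.91 − $481.97 = $2,590.94

$2,590.94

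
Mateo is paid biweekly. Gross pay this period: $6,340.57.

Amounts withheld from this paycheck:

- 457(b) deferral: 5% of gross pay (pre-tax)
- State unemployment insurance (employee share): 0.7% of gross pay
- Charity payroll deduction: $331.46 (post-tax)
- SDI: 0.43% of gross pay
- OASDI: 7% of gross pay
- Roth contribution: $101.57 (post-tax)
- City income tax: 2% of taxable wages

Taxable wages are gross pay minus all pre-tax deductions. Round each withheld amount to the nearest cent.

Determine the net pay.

$4,954.56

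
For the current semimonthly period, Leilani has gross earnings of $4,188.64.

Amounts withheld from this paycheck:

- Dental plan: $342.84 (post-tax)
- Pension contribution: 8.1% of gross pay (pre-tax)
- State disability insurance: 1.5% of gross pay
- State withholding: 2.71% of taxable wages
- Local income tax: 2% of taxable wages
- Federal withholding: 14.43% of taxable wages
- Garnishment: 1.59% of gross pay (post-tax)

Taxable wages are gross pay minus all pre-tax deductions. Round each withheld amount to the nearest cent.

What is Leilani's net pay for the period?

$2,640.32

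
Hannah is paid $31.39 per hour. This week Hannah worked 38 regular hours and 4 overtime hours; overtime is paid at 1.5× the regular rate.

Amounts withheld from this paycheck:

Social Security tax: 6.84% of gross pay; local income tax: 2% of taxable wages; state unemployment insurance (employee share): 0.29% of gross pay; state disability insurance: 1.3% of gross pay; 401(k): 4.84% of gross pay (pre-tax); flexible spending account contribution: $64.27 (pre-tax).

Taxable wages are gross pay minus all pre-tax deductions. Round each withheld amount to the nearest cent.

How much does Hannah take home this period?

Regular pay: 38 × $31.39 = $1,192.82
Overtime pay: 4 × $31.39 × 1.5 = $188.34
Gross pay = $1,192.82 + $188.34 = $1,381.16
Flexible spending account contribution: $64.27
401(k): $1,381.16 × 0.0484 = $66.85
Pre-tax total = $64.27 + $66.85 = $131.12
Taxable wages = $1,381.16 − $131.12 = $1,250.04
Local income tax: $1,250.04 × 0.02 = $25.00
State disability insurance: $1,381.16 × 0.013 = $17.96
State unemployment insurance (employee share): $1,381.16 × 0.0029 = $4.01
Social Security tax: $1,381.16 × 0.0684 = $94.47
Total deductions = $64.27 + $66.85 + $25.00 + $17.96 + $4.01 + $94.47 = $272.56
Net pay = $1,381.16 − $272.56 = $1,108.60

$1,108.60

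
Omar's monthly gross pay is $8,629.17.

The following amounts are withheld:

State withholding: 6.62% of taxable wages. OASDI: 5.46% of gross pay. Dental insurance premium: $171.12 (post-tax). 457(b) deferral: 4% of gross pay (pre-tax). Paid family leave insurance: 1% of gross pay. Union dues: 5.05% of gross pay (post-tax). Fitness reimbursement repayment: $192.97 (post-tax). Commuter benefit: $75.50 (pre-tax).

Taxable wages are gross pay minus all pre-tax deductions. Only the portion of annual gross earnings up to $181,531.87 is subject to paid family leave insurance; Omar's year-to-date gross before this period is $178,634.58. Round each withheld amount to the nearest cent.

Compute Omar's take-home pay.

457(b) deferral: $8,629.17 × 0.04 = $345.17
Commuter benefit: $75.50
Pre-tax total = $345.17 + $75.50 = $420.67
Taxable wages = $8,629.17 − $420.67 = $8,208.50
State withholding: $8,208.50 × 0.0662 = $543.40
OASDI: $8,629.17 × 0.0546 = $471.15
Paid family leave insurance: only $181,531.87 − $178,634.58 = $2,897.29 of this check is subject → $2,897.29 × 0.01 = $28.97
Fitness reimbursement repayment: $192.97
Dental insurance premium: $171.12
Union dues: $8,629.17 × 0.0505 = $435.77
Total deductions = $345.17 + $75.50 + $543.40 + $471.15 + $28.97 + $192.97 + $171.12 + $435.77 = $2,264.05
Net pay = $8,629.17 − $2,264.05 = $6,365.12

$6,365.12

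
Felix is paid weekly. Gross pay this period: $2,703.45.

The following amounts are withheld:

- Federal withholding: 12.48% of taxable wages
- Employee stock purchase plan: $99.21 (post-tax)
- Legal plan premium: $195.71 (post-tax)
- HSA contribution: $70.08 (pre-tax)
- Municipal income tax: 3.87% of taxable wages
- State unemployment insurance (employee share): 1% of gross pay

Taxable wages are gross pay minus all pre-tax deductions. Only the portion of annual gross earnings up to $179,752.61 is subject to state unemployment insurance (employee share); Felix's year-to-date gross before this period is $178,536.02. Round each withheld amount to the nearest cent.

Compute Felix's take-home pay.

HSA contribution: $70.08
Taxable wages = $2,703.45 − $70.08 = $2,633.37
Federal withholding: $2,633.37 × 0.1248 = $328.64
Municipal income tax: $2,633.37 × 0.0387 = $101.91
State unemployment insurance (employee share): only $179,752.61 − $178,536.02 = $1,216.59 of this check is subject → $1,216.59 × 0.01 = $12.17
Employee stock purchase plan: $99.21
Legal plan premium: $195.71
Total deductions = $70.08 + $328.64 + $101.91 + $12.17 + $99.21 + $195.71 = $807.72
Net pay = $2,703.45 − $807.72 = $1,895.73

$1,895.73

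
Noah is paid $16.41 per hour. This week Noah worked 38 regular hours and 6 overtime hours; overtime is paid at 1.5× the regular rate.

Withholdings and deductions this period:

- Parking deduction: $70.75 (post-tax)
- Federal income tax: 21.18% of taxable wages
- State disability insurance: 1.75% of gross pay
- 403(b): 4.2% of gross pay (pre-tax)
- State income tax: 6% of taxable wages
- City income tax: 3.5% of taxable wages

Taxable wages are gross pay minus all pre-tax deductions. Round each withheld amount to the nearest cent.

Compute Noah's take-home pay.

Regular pay: 38 × $16.41 = $623.58
Overtime pay: 6 × $16.41 × 1.5 = $147.69
Gross pay = $623.58 + $147.69 = $771.27
403(b): $771.27 × 0.042 = $32.39
Taxable wages = $771.27 − $32.39 = $738.88
State income tax: $738.88 × 0.06 = $44.33
Federal income tax: $738.88 × 0.2118 = $156.49
City income tax: $738.88 × 0.035 = $25.86
State disability insurance: $771.27 × 0.0175 = $13.50
Parking deduction: $70.75
Total deductions = $32.39 + $44.33 + $156.49 + $25.86 + $13.50 + $70.75 = $343.32
Net pay = $771.27 − $343.32 = $427.95

$427.95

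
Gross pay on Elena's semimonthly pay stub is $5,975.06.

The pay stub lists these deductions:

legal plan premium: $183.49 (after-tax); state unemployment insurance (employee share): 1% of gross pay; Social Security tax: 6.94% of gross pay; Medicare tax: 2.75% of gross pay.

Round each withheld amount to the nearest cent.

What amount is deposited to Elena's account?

$5,152.84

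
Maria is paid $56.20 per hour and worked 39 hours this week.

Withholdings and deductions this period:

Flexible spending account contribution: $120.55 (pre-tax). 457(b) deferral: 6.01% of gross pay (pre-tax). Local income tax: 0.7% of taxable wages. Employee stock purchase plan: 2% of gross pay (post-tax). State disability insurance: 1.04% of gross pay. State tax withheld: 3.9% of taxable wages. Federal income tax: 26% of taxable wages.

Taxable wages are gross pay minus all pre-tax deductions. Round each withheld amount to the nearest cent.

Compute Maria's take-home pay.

Gross pay: 39 × $56.20 = $2,191.80
Flexible spending account contribution: $120.55
457(b) deferral: $2,191.80 × 0.0601 = $131.73
Pre-tax total = $120.55 + $131.73 = $252.28
Taxable wages = $2,191.80 − $252.28 = $1,939.52
Federal income tax: $1,939.52 × 0.26 = $504.28
State tax withheld: $1,939.52 × 0.039 = $75.64
Local income tax: $1,939.52 × 0.007 = $13.58
State disability insurance: $2,191.80 × 0.0104 = $22.79
Employee stock purchase plan: $2,191.80 × 0.02 = $43.84
Total deductions = $120.55 + $131.73 + $504.28 + $75.64 + $13.58 + $22.79 + $43.84 = $912.41
Net pay = $2,191.80 − $912.41 = $1,279.39

$1,279.39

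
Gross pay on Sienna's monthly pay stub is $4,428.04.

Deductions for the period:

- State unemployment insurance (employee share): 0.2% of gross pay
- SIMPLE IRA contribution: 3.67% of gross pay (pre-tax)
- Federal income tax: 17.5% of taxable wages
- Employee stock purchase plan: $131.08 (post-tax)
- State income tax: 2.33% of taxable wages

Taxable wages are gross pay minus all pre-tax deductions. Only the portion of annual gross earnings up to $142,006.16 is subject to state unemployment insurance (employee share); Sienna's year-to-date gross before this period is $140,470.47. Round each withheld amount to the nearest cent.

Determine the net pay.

SIMPLE IRA contribution: $4,428.04 × 0.0367 = $162.51
Taxable wages = $4,428.04 − $162.51 = $4,265.53
State income tax: $4,265.53 × 0.0233 = $99.39
Federal income tax: $4,265.53 × 0.175 = $746.47
State unemployment insurance (employee share): only $142,006.16 − $140,470.47 = $1,535.69 of this check is subject → $1,535.69 × 0.002 = $3.07
Employee stock purchase plan: $131.08
Total deductions = $162.51 + $99.39 + $746.47 + $3.07 + $131.08 = $1,142.52
Net pay = $4,428.04 − $1,142.52 = $3,285.52

$3,285.52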